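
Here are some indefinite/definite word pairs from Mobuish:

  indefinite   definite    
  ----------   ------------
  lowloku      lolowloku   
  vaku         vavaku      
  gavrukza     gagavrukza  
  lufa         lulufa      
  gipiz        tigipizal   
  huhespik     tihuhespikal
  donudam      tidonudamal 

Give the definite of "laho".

lalaho

gavrukza and donudam both have last vowel 'a' yet inflect differently (gagavrukza, tidonudamal), so the last vowel is not what conditions the rule; whether the stem ends in a vowel or a consonant is.
"laho" ends in a vowel. The stems ending in a vowel (lowloku → lolowloku, vaku → vavaku, gavrukza → gagavrukza) repeat the first consonant+vowel as a prefix.
The other pattern: stems ending in a consonant add ti- … -al around the stem.
So laho → lalaho.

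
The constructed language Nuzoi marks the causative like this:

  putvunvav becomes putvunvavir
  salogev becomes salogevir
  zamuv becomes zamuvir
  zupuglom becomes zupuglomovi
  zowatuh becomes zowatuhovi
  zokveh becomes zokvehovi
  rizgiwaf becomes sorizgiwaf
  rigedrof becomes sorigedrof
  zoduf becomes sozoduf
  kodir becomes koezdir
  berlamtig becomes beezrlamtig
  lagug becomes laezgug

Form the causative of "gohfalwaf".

sogohfalwaf

zamuv and zowatuh both have last vowel 'u' yet inflect differently (zamuvir, zowatuhovi), so the last vowel is not what conditions the rule; the final letter is.
"gohfalwaf" ends in -f. The stems ending in -f (rizgiwaf → sorizgiwaf, rigedrof → sorigedrof, zoduf → sozoduf) add the prefix so-.
The other patterns: stems ending in -v add -ir; stems ending in -h or -m add -ovi; stems ending in -g or -r insert -ez- after the first vowel.
So gohfalwaf → sogohfalwaf.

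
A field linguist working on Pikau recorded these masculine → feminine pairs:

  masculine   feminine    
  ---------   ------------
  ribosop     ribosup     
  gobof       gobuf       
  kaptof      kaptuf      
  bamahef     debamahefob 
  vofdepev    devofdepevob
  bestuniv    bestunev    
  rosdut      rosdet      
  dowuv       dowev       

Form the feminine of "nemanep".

gobof and bamahef both end in -f yet inflect differently (gobuf, debamahefob), so the final letter is not what conditions the rule; the last vowel is.
"nemanep" has last vowel 'e'. The stems whose last vowel is 'e' (bamahef → debamahefob, vofdepev → devofdepevob) add de- … -ob around the stem.
The other patterns: stems whose last vowel is 'o' change the last vowel to 'u'; stems whose last vowel is 'i' or 'u' change the last vowel to 'e'.
So nemanep → denemanepob.

denemanepob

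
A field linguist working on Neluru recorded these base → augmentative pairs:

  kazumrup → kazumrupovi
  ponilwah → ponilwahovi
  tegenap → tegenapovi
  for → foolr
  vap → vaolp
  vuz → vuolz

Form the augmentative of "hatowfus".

hatowfusovi

"hatowfus" has 3 vowels. The stems with 3 vowels (kazumrup → kazumrupovi, ponilwah → ponilwahovi, tegenap → tegenapovi) add -ovi.
So hatowfus → hatowfusovi.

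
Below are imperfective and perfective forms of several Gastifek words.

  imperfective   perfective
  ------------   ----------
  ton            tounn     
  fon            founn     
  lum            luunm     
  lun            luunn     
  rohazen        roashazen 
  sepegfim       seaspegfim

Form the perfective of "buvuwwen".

ton and rohazen both end in -n yet inflect differently (tounn, roashazen), so the final letter is not what conditions the rule; the number of vowels is.
"buvuwwen" has 3 vowels. The stems with 3 vowels (rohazen → roashazen, sepegfim → seaspegfim) insert -as- after the first vowel.
So buvuwwen → buasvuwwen.

buasvuwwen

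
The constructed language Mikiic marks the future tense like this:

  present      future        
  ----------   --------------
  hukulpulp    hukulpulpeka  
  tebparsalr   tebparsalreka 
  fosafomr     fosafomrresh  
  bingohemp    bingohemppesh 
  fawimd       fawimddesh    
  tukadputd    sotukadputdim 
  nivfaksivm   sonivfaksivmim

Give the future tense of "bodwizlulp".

bingohemp and hukulpulp both end in -p yet inflect differently (bingohemppesh, hukulpulpeka), so the final letter is not what conditions the rule; the second-to-last letter is.
"bodwizlulp" has second-to-last letter 'l'. The stems whose second-to-last letter is 'l' (hukulpulp → hukulpulpeka, tebparsalr → tebparsalreka) add -eka.
The other patterns: stems whose second-to-last letter is 'm' double the final consonant and add -esh; stems whose second-to-last letter is 't' or 'v' add so- … -im around the stem.
So bodwizlulp → bodwizlulpeka.

bodwizlulpeka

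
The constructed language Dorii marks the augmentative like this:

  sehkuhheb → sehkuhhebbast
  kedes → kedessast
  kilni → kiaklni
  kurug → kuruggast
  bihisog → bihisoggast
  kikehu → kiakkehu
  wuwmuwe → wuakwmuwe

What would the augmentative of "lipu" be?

sehkuhheb and wuwmuwe both have last vowel 'e' yet inflect differently (sehkuhhebbast, wuakwmuwe), so the last vowel is not what conditions the rule; whether the stem ends in a vowel or a consonant is.
"lipu" ends in a vowel. The stems ending in a vowel (kilni → kiaklni, wuwmuwe → wuakwmuwe, kikehu → kiakkehu) insert -ak- after the first vowel.
So lipu → liakpu.

liakpu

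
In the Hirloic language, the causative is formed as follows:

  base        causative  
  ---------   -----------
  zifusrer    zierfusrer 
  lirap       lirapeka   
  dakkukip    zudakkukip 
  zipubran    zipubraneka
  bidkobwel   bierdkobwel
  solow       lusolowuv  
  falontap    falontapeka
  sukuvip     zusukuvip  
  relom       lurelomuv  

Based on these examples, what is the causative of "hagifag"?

hagifageka

"hagifag" has last vowel 'a'. The stems whose last vowel is 'a' (falontap → falontapeka, lirap → lirapeka, zipubran → zipubraneka) add -eka.
So hagifag → hagifageka.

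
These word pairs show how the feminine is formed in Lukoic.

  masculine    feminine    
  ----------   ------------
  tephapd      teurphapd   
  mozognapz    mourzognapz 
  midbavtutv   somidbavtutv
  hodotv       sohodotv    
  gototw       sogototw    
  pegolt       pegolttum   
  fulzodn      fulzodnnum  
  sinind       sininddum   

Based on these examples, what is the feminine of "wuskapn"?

tephapd and sinind both end in -d yet inflect differently (teurphapd, sininddum), so the final letter is not what conditions the rule; the second-to-last letter is.
"wuskapn" has second-to-last letter 'p'. The stems whose second-to-last letter is 'p' (tephapd → teurphapd, mozognapz → mourzognapz) insert -ur- after the first vowel.
The other patterns: stems whose second-to-last letter is 't' add the prefix so-; stems whose second-to-last letter is 'd', 'l' or 'n' double the final consonant and add -um.
So wuskapn → wuurskapn.

wuurskapn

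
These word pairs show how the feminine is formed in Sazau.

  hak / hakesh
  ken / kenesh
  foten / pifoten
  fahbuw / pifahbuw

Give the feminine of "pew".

pewesh

ken and foten both end in -n yet inflect differently (kenesh, pifoten), so the final letter is not what conditions the rule; the number of vowels is.
"pew" has 1 vowel. The stems with 1 vowel (hak → hakesh, ken → kenesh) add -esh.
The other pattern: stems with 2 vowels add the prefix pi-.
So pew → pewesh.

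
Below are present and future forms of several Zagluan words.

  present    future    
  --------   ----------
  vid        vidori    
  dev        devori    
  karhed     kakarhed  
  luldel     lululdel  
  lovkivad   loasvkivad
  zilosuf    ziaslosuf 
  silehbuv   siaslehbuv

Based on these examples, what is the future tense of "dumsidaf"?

vid and karhed both end in -d yet inflect differently (vidori, kakarhed), so the final letter is not what conditions the rule; the number of vowels is.
"dumsidaf" has 3 vowels. The stems with 3 vowels (lovkivad → loasvkivad, zilosuf → ziaslosuf, silehbuv → siaslehbuv) insert -as- after the first vowel.
The other patterns: stems with 1 vowel add -ori; stems with 2 vowels repeat the first consonant+vowel as a prefix.
So dumsidaf → duasmsidaf.

duasmsidaf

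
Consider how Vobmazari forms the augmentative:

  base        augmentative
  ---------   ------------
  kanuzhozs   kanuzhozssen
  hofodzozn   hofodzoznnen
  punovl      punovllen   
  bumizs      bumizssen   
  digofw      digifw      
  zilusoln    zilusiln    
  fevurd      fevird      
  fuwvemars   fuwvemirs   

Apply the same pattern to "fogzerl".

fogzirl

"fogzerl" has second-to-last letter 'r'. The stems whose second-to-last letter is 'r' (fevurd → fevird, fuwvemars → fuwvemirs) change the last vowel to 'i'.
So fogzerl → fogzirl.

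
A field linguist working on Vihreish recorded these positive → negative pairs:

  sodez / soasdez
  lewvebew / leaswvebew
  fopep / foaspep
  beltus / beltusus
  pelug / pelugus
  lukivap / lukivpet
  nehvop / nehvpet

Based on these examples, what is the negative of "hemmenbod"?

"hemmenbod" has last vowel 'o'. The one such stem in the data (nehvop → nehvpet) deletes the last vowel and adds -et (as does lukivap), so the same rule applies.
The other patterns: stems whose last vowel is 'e' insert -as- after the first vowel; stems whose last vowel is 'u' add -us.
So hemmenbod → hemmenbdet.

hemmenbdet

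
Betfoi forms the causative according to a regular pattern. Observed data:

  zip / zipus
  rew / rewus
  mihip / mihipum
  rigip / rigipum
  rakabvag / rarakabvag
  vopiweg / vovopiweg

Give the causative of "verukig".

zip and mihip both end in -p yet inflect differently (zipus, mihipum), so the final letter is not what conditions the rule; the number of vowels is.
"verukig" has 3 vowels. The stems with 3 vowels (rakabvag → rarakabvag, vopiweg → vovopiweg) repeat the first consonant+vowel as a prefix.
So verukig → veverukig.

veverukig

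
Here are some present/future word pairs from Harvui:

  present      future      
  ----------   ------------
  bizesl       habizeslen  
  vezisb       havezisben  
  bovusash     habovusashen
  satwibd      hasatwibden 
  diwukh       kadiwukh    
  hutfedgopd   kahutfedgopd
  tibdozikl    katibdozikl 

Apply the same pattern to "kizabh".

bovusash and diwukh both end in -h yet inflect differently (habovusashen, kadiwukh), so the final letter is not what conditions the rule; the second-to-last letter is.
"kizabh" has second-to-last letter 'b'. The one such stem in the data (satwibd → hasatwibden) adds ha- … -en around the stem, so the same rule applies.
So kizabh → hakizabhen.

hakizabhen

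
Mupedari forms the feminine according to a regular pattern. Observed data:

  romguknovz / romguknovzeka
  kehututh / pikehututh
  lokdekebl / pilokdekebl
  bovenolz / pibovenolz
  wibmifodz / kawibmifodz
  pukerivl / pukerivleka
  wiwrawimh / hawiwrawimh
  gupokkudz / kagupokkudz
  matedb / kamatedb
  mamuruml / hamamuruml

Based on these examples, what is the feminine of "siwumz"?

pukerivl and mamuruml both end in -l yet inflect differently (pukerivleka, hamamuruml), so the final letter is not what conditions the rule; the second-to-last letter is.
"siwumz" has second-to-last letter 'm'. The stems whose second-to-last letter is 'm' (wiwrawimh → hawiwrawimh, mamuruml → hamamuruml) add the prefix ha-.
The other patterns: stems whose second-to-last letter is 'v' add -eka; stems whose second-to-last letter is 'd' add the prefix ka-; stems whose second-to-last letter is 'b', 'l' or 't' add the prefix pi-.
So siwumz → hasiwumz.

hasiwumz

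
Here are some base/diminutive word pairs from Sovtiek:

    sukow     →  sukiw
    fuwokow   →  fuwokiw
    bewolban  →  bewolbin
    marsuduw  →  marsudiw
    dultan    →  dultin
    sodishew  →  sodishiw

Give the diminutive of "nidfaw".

nidfiw

Every pair shown (sukow → sukiw, fuwokow → fuwokiw, bewolban → bewolbin, …) follows the same rule: change the last vowel to 'i'.
So nidfaw → nidfiw.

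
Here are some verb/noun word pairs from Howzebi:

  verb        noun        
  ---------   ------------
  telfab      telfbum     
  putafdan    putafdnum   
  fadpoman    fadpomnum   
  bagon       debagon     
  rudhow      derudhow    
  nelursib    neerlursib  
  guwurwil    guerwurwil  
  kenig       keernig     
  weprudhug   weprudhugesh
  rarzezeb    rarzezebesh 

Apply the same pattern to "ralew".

ralewesh

putafdan and bagon both end in -n yet inflect differently (putafdnum, debagon), so the final letter is not what conditions the rule; the last vowel is.
"ralew" has last vowel 'e'. The one such stem in the data (rarzezeb → rarzezebesh) adds -esh, so the same rule applies.
So ralew → ralewesh.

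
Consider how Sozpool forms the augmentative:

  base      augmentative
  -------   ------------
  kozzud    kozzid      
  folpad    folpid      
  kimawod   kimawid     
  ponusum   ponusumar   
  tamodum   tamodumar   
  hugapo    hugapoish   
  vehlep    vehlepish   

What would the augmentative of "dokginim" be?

kozzud and ponusum both have last vowel 'u' yet inflect differently (kozzid, ponusumar), so the last vowel is not what conditions the rule; the final letter is.
"dokginim" ends in -m. The stems ending in -m (ponusum → ponusumar, tamodum → tamodumar) add -ar.
The other patterns: stems ending in -d change the last vowel to 'i'; stems ending in -o or -p add -ish.
So dokginim → dokginimar.

dokginimar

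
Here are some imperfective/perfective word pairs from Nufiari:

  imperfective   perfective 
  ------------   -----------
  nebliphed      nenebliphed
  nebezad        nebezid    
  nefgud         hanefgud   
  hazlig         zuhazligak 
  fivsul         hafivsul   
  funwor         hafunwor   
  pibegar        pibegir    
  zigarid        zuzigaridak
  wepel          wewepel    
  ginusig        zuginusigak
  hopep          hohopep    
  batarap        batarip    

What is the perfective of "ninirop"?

haninirop

hopep and batarap both end in -p yet inflect differently (hohopep, batarip), so the final letter is not what conditions the rule; the last vowel is.
"ninirop" has last vowel 'o'. The one such stem in the data (funwor → hafunwor) adds the prefix ha-, so the same rule applies.
So ninirop → haninirop.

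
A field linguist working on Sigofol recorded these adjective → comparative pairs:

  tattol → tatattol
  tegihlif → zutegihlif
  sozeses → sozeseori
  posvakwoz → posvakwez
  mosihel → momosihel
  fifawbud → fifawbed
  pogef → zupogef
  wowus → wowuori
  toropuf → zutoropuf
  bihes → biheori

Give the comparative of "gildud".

gilded

sozeses and mosihel both have last vowel 'e' yet inflect differently (sozeseori, momosihel), so the last vowel is not what conditions the rule; the final letter is.
"gildud" ends in -d. The one such stem in the data (fifawbud → fifawbed) changes the last vowel to 'e' (as does posvakwoz), so the same rule applies.
The other patterns: stems ending in -s drop the final letter and add -ori; stems ending in -l repeat the first consonant+vowel as a prefix; stems ending in -f add the prefix zu-.
So gildud → gilded.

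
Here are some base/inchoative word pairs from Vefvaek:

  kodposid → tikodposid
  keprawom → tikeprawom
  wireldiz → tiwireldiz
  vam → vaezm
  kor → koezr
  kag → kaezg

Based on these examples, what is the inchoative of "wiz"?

keprawom and vam both end in -m yet inflect differently (tikeprawom, vaezm), so the final letter is not what conditions the rule; the number of vowels is.
"wiz" has 1 vowel. The stems with 1 vowel (vam → vaezm, kor → koezr, kag → kaezg) insert -ez- after the first vowel.
The other pattern: stems with 3 vowels add the prefix ti-.
So wiz → wiezz.

wiezz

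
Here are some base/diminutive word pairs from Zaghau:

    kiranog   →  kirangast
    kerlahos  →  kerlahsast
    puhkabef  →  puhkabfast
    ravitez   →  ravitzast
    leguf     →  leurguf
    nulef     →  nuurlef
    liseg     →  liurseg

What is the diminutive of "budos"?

"budos" has 2 vowels. The stems with 2 vowels (leguf → leurguf, nulef → nuurlef, liseg → liurseg) insert -ur- after the first vowel.
The other pattern: stems with 3 vowels delete the last vowel and add -ast.
So budos → buurdos.

buurdos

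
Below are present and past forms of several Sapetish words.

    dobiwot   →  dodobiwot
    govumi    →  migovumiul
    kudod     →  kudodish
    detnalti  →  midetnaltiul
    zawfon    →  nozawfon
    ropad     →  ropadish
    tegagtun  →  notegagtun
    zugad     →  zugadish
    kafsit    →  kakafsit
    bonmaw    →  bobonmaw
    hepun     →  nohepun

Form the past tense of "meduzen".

nomeduzen

kudod and zawfon both have last vowel 'o' yet inflect differently (kudodish, nozawfon), so the last vowel is not what conditions the rule; the final letter is.
"meduzen" ends in -n. The stems ending in -n (zawfon → nozawfon, tegagtun → notegagtun, hepun → nohepun) add the prefix no-.
The other patterns: stems ending in -d add -ish; stems ending in -i add mi- … -ul around the stem; stems ending in -t or -w repeat the first consonant+vowel as a prefix.
So meduzen → nomeduzen.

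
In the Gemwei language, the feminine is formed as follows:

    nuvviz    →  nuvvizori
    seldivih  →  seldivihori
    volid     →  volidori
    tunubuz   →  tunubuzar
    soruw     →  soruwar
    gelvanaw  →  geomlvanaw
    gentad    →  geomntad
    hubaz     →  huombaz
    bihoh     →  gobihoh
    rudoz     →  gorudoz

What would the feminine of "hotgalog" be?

"hotgalog" has last vowel 'o'. The stems whose last vowel is 'o' (bihoh → gobihoh, rudoz → gorudoz) add the prefix go-.
The other patterns: stems whose last vowel is 'i' add -ori; stems whose last vowel is 'u' add -ar; stems whose last vowel is 'a' insert -om- after the first vowel.
So hotgalog → gohotgalog.

gohotgalog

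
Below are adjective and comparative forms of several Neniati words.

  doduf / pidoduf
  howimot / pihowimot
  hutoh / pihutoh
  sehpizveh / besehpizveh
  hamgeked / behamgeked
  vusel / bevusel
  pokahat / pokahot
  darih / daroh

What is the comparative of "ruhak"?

ruhok

"ruhak" has last vowel 'a'. The one such stem in the data (pokahat → pokahot) changes the last vowel to 'o' (as does darih), so the same rule applies.
So ruhak → ruhok.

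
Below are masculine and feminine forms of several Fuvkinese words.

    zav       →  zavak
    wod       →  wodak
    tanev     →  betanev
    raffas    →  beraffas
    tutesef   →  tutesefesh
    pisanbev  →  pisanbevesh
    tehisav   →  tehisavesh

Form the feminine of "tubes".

"tubes" has 2 vowels. The stems with 2 vowels (tanev → betanev, raffas → beraffas) add the prefix be-.
So tubes → betubes.

betubes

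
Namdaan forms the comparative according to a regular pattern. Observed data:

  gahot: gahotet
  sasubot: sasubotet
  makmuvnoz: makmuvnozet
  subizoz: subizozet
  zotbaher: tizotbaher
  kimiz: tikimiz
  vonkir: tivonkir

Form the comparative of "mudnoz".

mudnozet

"mudnoz" has last vowel 'o'. The stems whose last vowel is 'o' (gahot → gahotet, sasubot → sasubotet, makmuvnoz → makmuvnozet) add -et.
The other pattern: stems whose last vowel is 'e' or 'i' add the prefix ti-.
So mudnoz → mudnozet.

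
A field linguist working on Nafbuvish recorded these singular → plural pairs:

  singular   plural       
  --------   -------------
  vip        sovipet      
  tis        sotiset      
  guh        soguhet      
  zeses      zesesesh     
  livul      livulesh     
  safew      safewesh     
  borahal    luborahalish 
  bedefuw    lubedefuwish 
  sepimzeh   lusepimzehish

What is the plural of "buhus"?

buhusesh

tis and zeses both end in -s yet inflect differently (sotiset, zesesesh), so the final letter is not what conditions the rule; the number of vowels is.
"buhus" has 2 vowels. The stems with 2 vowels (zeses → zesesesh, livul → livulesh, safew → safewesh) add -esh.
So buhus → buhusesh.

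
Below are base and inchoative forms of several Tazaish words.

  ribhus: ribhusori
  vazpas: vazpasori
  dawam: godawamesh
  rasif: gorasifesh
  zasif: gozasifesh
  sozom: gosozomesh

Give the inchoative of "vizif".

govizifesh

vazpas and dawam both have last vowel 'a' yet inflect differently (vazpasori, godawamesh), so the last vowel is not what conditions the rule; the final letter is.
"vizif" ends in -f. The stems ending in -f (rasif → gorasifesh, zasif → gozasifesh) add go- … -esh around the stem.
The other pattern: stems ending in -s add -ori.
So vizif → govizifesh.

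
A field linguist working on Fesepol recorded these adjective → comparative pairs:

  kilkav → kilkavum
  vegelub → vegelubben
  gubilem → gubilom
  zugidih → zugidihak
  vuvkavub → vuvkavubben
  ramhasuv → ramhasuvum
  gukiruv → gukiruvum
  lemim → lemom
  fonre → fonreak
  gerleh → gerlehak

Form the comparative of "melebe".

"melebe" ends in -e. The one such stem in the data (fonre → fonreak) adds -ak, so the same rule applies.
The other patterns: stems ending in -m change the last vowel to 'o'; stems ending in -b double the final consonant and add -en; stems ending in -v add -um.
So melebe → melebeak.

melebeak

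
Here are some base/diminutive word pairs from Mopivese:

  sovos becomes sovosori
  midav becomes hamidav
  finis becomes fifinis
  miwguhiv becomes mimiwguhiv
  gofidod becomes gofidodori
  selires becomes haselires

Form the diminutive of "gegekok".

sovos and finis both end in -s yet inflect differently (sovosori, fifinis), so the final letter is not what conditions the rule; the last vowel is.
"gegekok" has last vowel 'o'. The stems whose last vowel is 'o' (gofidod → gofidodori, sovos → sovosori) add -ori.
So gegekok → gegekokori.

gegekokori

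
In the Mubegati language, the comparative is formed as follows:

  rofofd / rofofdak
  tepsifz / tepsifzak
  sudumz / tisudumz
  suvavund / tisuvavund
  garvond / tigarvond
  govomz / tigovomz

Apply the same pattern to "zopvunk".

rofofd and garvond both end in -d yet inflect differently (rofofdak, tigarvond), so the final letter is not what conditions the rule; the second-to-last letter is.
"zopvunk" has second-to-last letter 'n'. The stems whose second-to-last letter is 'n' (garvond → tigarvond, suvavund → tisuvavund) add the prefix ti-.
So zopvunk → tizopvunk.

tizopvunk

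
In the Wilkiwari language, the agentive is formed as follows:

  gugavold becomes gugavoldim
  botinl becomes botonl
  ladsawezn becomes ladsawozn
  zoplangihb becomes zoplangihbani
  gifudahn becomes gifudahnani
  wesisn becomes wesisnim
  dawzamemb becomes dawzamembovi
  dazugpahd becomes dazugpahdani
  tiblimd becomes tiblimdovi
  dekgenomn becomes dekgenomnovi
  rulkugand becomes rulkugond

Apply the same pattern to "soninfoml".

soninfomlovi

"soninfoml" has second-to-last letter 'm'. The stems whose second-to-last letter is 'm' (dawzamemb → dawzamembovi, dekgenomn → dekgenomnovi, tiblimd → tiblimdovi) add -ovi.
So soninfoml → soninfomlovi.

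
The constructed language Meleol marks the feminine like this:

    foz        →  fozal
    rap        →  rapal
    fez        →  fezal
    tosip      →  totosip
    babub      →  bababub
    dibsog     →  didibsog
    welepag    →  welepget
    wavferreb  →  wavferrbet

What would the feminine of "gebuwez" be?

gebuwzet

rap and tosip both end in -p yet inflect differently (rapal, totosip), so the final letter is not what conditions the rule; the number of vowels is.
"gebuwez" has 3 vowels. The stems with 3 vowels (welepag → welepget, wavferreb → wavferrbet) delete the last vowel and add -et.
The other patterns: stems with 1 vowel add -al; stems with 2 vowels repeat the first consonant+vowel as a prefix.
So gebuwez → gebuwzet.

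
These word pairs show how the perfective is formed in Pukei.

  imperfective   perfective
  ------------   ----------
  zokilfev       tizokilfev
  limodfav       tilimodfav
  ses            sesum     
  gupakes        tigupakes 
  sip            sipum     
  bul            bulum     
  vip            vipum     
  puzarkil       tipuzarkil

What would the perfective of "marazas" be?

puzarkil and bul both end in -l yet inflect differently (tipuzarkil, bulum), so the final letter is not what conditions the rule; the number of vowels is.
"marazas" has 3 vowels. The stems with 3 vowels (puzarkil → tipuzarkil, limodfav → tilimodfav, gupakes → tigupakes) add the prefix ti-.
So marazas → timarazas.

timarazas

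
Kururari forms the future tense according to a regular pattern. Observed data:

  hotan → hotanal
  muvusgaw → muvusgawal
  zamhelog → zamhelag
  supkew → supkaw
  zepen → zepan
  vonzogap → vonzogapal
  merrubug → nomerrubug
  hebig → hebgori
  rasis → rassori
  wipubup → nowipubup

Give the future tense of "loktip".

loktpori

vonzogap and wipubup both end in -p yet inflect differently (vonzogapal, nowipubup), so the final letter is not what conditions the rule; the last vowel is.
"loktip" has last vowel 'i'. The stems whose last vowel is 'i' (rasis → rassori, hebig → hebgori) delete the last vowel and add -ori.
So loktip → loktpori.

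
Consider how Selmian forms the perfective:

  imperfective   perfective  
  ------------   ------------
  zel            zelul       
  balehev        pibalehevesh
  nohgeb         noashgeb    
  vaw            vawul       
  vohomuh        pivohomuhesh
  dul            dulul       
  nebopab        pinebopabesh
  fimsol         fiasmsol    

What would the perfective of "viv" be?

vivul

zel and fimsol both end in -l yet inflect differently (zelul, fiasmsol), so the final letter is not what conditions the rule; the number of vowels is.
"viv" has 1 vowel. The stems with 1 vowel (vaw → vawul, zel → zelul, dul → dulul) add -ul.
So viv → vivul.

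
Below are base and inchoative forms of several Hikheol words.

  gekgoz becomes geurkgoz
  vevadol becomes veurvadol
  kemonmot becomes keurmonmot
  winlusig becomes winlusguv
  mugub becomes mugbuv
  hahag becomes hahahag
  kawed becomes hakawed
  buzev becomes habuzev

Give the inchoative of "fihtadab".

winlusig and hahag both end in -g yet inflect differently (winlusguv, hahahag), so the final letter is not what conditions the rule; the last vowel is.
"fihtadab" has last vowel 'a'. The one such stem in the data (hahag → hahahag) adds the prefix ha-, so the same rule applies.
The other patterns: stems whose last vowel is 'o' insert -ur- after the first vowel; stems whose last vowel is 'i' or 'u' delete the last vowel and add -uv.
So fihtadab → hafihtadab.

hafihtadab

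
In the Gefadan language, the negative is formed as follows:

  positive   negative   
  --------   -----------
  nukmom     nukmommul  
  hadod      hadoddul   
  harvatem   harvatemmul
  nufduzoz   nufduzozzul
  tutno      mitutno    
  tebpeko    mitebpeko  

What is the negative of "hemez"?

nukmom and tutno both have last vowel 'o' yet inflect differently (nukmommul, mitutno), so the last vowel is not what conditions the rule; whether the stem ends in a vowel or a consonant is.
"hemez" ends in a consonant. The stems ending in a consonant (nukmom → nukmommul, hadod → hadoddul, harvatem → harvatemmul) double the final consonant and add -ul.
So hemez → hemezzul.

hemezzul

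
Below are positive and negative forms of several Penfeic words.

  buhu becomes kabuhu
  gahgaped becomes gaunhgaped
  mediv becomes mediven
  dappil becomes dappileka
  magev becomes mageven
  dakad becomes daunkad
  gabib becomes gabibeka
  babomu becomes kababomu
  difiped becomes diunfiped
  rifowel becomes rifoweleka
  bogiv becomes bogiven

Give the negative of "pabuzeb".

pabuzebeka

"pabuzeb" ends in -b. The one such stem in the data (gabib → gabibeka) adds -eka, so the same rule applies.
So pabuzeb → pabuzebeka.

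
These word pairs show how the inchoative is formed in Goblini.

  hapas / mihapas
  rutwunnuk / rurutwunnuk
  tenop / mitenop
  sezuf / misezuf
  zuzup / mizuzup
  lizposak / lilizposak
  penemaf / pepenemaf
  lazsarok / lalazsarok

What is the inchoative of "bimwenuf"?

penemaf and sezuf both end in -f yet inflect differently (pepenemaf, misezuf), so the final letter is not what conditions the rule; the number of vowels is.
"bimwenuf" has 3 vowels. The stems with 3 vowels (penemaf → pepenemaf, lazsarok → lalazsarok, lizposak → lilizposak) repeat the first consonant+vowel as a prefix.
So bimwenuf → bibimwenuf.

bibimwenuf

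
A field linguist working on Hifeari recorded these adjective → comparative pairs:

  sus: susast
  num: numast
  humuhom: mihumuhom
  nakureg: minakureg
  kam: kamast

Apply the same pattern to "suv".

suvast

num and humuhom both end in -m yet inflect differently (numast, mihumuhom), so the final letter is not what conditions the rule; the number of vowels is.
"suv" has 1 vowel. The stems with 1 vowel (sus → susast, num → numast, kam → kamast) add -ast.
The other pattern: stems with 3 vowels add the prefix mi-.
So suv → suvast.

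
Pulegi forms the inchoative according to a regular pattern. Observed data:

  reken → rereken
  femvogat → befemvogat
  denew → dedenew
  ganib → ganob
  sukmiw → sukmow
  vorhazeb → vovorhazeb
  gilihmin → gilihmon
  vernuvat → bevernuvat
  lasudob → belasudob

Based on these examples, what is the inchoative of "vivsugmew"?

vivivsugmew

vorhazeb and lasudob both end in -b yet inflect differently (vovorhazeb, belasudob), so the final letter is not what conditions the rule; the last vowel is.
"vivsugmew" has last vowel 'e'. The stems whose last vowel is 'e' (vorhazeb → vovorhazeb, denew → dedenew, reken → rereken) repeat the first consonant+vowel as a prefix.
So vivsugmew → vivivsugmew.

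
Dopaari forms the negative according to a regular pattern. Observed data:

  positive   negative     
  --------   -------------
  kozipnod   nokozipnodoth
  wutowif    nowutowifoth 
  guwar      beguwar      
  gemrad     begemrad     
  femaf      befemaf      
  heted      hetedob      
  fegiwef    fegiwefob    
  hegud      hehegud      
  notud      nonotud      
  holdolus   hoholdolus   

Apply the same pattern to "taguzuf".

kozipnod and gemrad both end in -d yet inflect differently (nokozipnodoth, begemrad), so the final letter is not what conditions the rule; the last vowel is.
"taguzuf" has last vowel 'u'. The stems whose last vowel is 'u' (hegud → hehegud, notud → nonotud, holdolus → hoholdolus) repeat the first consonant+vowel as a prefix.
The other patterns: stems whose last vowel is 'i' or 'o' add no- … -oth around the stem; stems whose last vowel is 'a' add the prefix be-; stems whose last vowel is 'e' add -ob.
So taguzuf → tataguzuf.

tataguzuf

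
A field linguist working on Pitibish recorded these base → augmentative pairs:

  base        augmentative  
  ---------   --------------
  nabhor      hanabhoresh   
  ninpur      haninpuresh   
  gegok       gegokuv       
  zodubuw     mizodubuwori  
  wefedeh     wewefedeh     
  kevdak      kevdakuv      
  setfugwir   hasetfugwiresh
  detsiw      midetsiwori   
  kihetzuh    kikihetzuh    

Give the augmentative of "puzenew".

mipuzenewori

detsiw and setfugwir both have last vowel 'i' yet inflect differently (midetsiwori, hasetfugwiresh), so the last vowel is not what conditions the rule; the final letter is.
"puzenew" ends in -w. The stems ending in -w (detsiw → midetsiwori, zodubuw → mizodubuwori) add mi- … -ori around the stem.
The other patterns: stems ending in -k add -uv; stems ending in -r add ha- … -esh around the stem; stems ending in -h repeat the first consonant+vowel as a prefix.
So puzenew → mipuzenewori.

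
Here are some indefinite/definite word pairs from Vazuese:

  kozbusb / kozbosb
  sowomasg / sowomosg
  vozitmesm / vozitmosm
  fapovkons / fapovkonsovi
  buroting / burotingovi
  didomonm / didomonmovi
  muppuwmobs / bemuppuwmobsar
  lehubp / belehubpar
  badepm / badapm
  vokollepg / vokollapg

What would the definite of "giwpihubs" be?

sowomasg and buroting both end in -g yet inflect differently (sowomosg, burotingovi), so the final letter is not what conditions the rule; the second-to-last letter is.
"giwpihubs" has second-to-last letter 'b'. The stems whose second-to-last letter is 'b' (muppuwmobs → bemuppuwmobsar, lehubp → belehubpar) add be- … -ar around the stem.
The other patterns: stems whose second-to-last letter is 's' change the last vowel to 'o'; stems whose second-to-last letter is 'n' add -ovi; stems whose second-to-last letter is 'p' change the last vowel to 'a'.
So giwpihubs → begiwpihubsar.

begiwpihubsar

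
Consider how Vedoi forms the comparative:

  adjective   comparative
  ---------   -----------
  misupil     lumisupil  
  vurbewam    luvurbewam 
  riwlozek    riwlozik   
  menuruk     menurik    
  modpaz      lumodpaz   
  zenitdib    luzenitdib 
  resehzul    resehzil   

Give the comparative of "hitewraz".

luhitewraz

misupil and resehzul both end in -l yet inflect differently (lumisupil, resehzil), so the final letter is not what conditions the rule; the last vowel is.
"hitewraz" has last vowel 'a'. The stems whose last vowel is 'a' (modpaz → lumodpaz, vurbewam → luvurbewam) add the prefix lu-.
So hitewraz → luhitewraz.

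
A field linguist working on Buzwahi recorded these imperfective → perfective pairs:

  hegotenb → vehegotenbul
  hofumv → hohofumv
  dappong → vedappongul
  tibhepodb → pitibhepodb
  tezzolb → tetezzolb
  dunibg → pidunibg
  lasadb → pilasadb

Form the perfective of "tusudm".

dunibg and dappong both end in -g yet inflect differently (pidunibg, vedappongul), so the final letter is not what conditions the rule; the second-to-last letter is.
"tusudm" has second-to-last letter 'd'. The stems whose second-to-last letter is 'd' (lasadb → pilasadb, tibhepodb → pitibhepodb) add the prefix pi-.
The other patterns: stems whose second-to-last letter is 'n' add ve- … -ul around the stem; stems whose second-to-last letter is 'l' or 'm' repeat the first consonant+vowel as a prefix.
So tusudm → pitusudm.

pitusudm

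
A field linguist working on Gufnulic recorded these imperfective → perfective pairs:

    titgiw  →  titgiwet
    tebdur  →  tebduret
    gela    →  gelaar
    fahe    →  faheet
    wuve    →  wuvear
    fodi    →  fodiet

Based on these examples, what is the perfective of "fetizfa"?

fetizfaet

fahe and wuve both end in -e yet inflect differently (faheet, wuvear), so the final letter is not what conditions the rule; the first letter is.
"fetizfa" begins with f-. The stems beginning with f- (fodi → fodiet, fahe → faheet) add -et.
The other pattern: stems beginning with g- or w- add -ar.
So fetizfa → fetizfaet.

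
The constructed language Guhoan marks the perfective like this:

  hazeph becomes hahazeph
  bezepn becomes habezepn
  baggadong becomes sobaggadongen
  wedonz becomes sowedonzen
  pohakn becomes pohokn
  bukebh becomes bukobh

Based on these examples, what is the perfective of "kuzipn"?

hakuzipn

bezepn and pohakn both end in -n yet inflect differently (habezepn, pohokn), so the final letter is not what conditions the rule; the second-to-last letter is.
"kuzipn" has second-to-last letter 'p'. The stems whose second-to-last letter is 'p' (hazeph → hahazeph, bezepn → habezepn) add the prefix ha-.
The other patterns: stems whose second-to-last letter is 'n' add so- … -en around the stem; stems whose second-to-last letter is 'b' or 'k' change the last vowel to 'o'.
So kuzipn → hakuzipn.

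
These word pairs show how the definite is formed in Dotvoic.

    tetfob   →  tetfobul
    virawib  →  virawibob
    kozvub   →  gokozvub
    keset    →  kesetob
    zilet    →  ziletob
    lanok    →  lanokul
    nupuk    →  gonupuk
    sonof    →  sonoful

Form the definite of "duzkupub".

"duzkupub" has last vowel 'u'. The stems whose last vowel is 'u' (nupuk → gonupuk, kozvub → gokozvub) add the prefix go-.
The other patterns: stems whose last vowel is 'o' add -ul; stems whose last vowel is 'e' or 'i' add -ob.
So duzkupub → goduzkupub.

goduzkupub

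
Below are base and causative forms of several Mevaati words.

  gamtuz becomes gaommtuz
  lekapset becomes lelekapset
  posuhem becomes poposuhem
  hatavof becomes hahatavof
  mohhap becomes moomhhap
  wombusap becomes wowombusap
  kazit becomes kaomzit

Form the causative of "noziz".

noomziz

"noziz" has 2 vowels. The stems with 2 vowels (mohhap → moomhhap, kazit → kaomzit, gamtuz → gaommtuz) insert -om- after the first vowel.
The other pattern: stems with 3 vowels repeat the first consonant+vowel as a prefix.
So noziz → noomziz.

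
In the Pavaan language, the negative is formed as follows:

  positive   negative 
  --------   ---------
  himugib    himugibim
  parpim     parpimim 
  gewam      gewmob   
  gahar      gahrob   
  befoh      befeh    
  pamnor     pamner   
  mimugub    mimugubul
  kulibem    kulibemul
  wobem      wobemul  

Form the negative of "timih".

parpim and gewam both end in -m yet inflect differently (parpimim, gewmob), so the final letter is not what conditions the rule; the last vowel is.
"timih" has last vowel 'i'. The stems whose last vowel is 'i' (himugib → himugibim, parpim → parpimim) add -im.
The other patterns: stems whose last vowel is 'a' delete the last vowel and add -ob; stems whose last vowel is 'o' change the last vowel to 'e'; stems whose last vowel is 'e' or 'u' add -ul.
So timih → timihim.

timihim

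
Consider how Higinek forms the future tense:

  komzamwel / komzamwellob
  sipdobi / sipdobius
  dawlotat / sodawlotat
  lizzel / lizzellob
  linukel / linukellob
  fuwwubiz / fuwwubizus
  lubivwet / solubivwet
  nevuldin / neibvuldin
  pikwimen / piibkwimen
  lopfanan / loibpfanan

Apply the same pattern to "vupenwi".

komzamwel and lubivwet both have last vowel 'e' yet inflect differently (komzamwellob, solubivwet), so the last vowel is not what conditions the rule; the final letter is.
"vupenwi" ends in -i. The one such stem in the data (sipdobi → sipdobius) adds -us, so the same rule applies.
The other patterns: stems ending in -l double the final consonant and add -ob; stems ending in -t add the prefix so-; stems ending in -n insert -ib- after the first vowel.
So vupenwi → vupenwius.

vupenwius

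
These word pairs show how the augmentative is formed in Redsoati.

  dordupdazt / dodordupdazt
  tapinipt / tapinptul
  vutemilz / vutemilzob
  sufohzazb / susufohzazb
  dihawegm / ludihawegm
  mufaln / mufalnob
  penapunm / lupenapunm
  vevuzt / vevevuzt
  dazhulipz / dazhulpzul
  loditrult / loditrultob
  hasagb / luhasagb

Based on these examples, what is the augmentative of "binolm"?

binolmob

"binolm" has second-to-last letter 'l'. The stems whose second-to-last letter is 'l' (loditrult → loditrultob, mufaln → mufalnob, vutemilz → vutemilzob) add -ob.
The other patterns: stems whose second-to-last letter is 'g' or 'n' add the prefix lu-; stems whose second-to-last letter is 'z' repeat the first consonant+vowel as a prefix; stems whose second-to-last letter is 'p' delete the last vowel and add -ul.
So binolm → binolmob.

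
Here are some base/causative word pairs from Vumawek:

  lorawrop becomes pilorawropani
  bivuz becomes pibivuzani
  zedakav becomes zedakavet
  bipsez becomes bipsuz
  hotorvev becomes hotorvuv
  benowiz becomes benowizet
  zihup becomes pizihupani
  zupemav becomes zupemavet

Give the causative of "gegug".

"gegug" has last vowel 'u'. The stems whose last vowel is 'u' (zihup → pizihupani, bivuz → pibivuzani) add pi- … -ani around the stem.
The other patterns: stems whose last vowel is 'e' change the last vowel to 'u'; stems whose last vowel is 'a' or 'i' add -et.
So gegug → pigegugani.

pigegugani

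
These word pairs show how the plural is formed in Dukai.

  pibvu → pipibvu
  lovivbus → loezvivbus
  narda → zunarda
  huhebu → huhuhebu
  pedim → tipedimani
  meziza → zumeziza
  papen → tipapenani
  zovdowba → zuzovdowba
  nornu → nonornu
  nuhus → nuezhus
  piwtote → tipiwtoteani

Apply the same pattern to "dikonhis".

diezkonhis

huhebu and lovivbus both have last vowel 'u' yet inflect differently (huhuhebu, loezvivbus), so the last vowel is not what conditions the rule; the final letter is.
"dikonhis" ends in -s. The stems ending in -s (lovivbus → loezvivbus, nuhus → nuezhus) insert -ez- after the first vowel.
So dikonhis → diezkonhis.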